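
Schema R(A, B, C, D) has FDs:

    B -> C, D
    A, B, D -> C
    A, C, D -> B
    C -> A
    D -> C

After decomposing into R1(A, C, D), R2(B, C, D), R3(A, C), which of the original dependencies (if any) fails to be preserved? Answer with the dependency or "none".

B → C, D lies within R2.
A, B, D → C: restricted closure across fragments reaches C.
A, C, D → B: restricted closure across fragments reaches B.
C → A lies within R1.
D → C lies within R1.
Every dependency is enforceable on the fragments, so the decomposition is dependency-preserving.

none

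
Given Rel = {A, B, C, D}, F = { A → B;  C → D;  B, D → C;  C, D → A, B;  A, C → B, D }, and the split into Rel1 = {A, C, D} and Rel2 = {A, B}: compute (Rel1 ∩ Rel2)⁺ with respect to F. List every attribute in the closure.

Rel1 ∩ Rel2 = {A}.
A → B applies, adding B
Closure: {A, B}.

A, B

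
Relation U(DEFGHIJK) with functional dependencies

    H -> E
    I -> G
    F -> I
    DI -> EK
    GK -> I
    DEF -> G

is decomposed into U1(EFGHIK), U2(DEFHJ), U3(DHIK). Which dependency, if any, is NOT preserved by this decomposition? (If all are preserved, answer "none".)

Check DI → EK: no single fragment contains all of {DEIK}, and the restricted closure of {DI} across the fragments never reaches {EK}.
H → E is preserved.
I → G is preserved.
F → I is preserved.
GK → I is preserved.
DEF → G is preserved.

DI -> EK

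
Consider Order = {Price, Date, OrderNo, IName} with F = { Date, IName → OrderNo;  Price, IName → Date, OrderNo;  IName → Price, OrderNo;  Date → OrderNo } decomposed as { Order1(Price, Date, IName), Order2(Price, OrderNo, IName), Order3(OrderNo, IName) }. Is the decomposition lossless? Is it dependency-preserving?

lossless but not dependency-preserving

Lossless test (chase): Rows 1 and 2 agree on Price, IName; apply Price, IName→Date, OrderNo and equate their Date, OrderNo entries. Rows 1 and 3 agree on IName; apply IName→Price, OrderNo and equate their Price, OrderNo entries. Rows 1 and 3 agree on Price, IName; apply Price, IName→Date, OrderNo and equate their Date, OrderNo entries. Row 1 is now all distinguished symbols — the join is lossless.
Dependency preservation: the restricted closure of {Date} across the fragments never reaches {OrderNo}, so Date → OrderNo cannot be enforced without a join — not preserved.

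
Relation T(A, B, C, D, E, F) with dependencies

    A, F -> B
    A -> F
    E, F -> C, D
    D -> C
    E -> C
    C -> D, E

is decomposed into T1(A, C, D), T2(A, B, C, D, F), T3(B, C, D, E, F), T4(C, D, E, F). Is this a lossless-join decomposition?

Yes

Chase test. Columns are A, B, C, D, E, F; row i has aⱼ where attribute j ∈ Ti, else bᵢⱼ.
Initial tableau (one row per fragment):
  row 1: a1 b12 a3 a4 b15 b16
  row 2: a1 a2 a3 a4 b25 a6
  row 3: b31 a2 a3 a4 a5 a6
  row 4: b41 b42 a3 a4 a5 a6
Rows 1 and 2 agree on A; apply A→F and equate their F entries.
Rows 1 and 2 agree on C; apply C→D, E and equate their D, E entries.
Rows 1 and 3 agree on C; apply C→D, E and equate their D, E entries.
Rows 1 and 2 agree on A, F; apply A, F→B and equate their B entries.
Row 1 is now all distinguished symbols — the join is lossless.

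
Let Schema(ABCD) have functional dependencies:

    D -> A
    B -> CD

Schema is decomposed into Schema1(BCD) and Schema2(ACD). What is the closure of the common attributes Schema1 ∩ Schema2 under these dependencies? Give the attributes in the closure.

Schema1 ∩ Schema2 = {CD}.
D → A applies, adding A
Closure: {ACD}.

ACD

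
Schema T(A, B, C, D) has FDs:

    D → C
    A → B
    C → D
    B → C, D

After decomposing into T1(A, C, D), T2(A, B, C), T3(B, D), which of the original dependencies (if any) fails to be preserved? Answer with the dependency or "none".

none

D → C lies within T1.
A → B lies within T2.
C → D lies within T1.
B → C, D: restricted closure across fragments reaches C, D.
Every dependency is enforceable on the fragments, so the decomposition is dependency-preserving.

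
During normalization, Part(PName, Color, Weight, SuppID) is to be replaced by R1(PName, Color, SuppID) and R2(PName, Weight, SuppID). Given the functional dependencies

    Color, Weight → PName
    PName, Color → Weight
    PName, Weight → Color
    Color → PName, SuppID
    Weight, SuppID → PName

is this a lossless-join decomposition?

No

Common attributes: R1 ∩ R2 = {PName, SuppID}.
No dependency enlarges {PName, SuppID}, so (PName, SuppID)⁺ = {PName, SuppID}.
The closure contains neither all of R1 = {PName, Color, SuppID} nor all of R2 = {PName, Weight, SuppID}, so the common attributes are not a superkey of either fragment. The join is lossy.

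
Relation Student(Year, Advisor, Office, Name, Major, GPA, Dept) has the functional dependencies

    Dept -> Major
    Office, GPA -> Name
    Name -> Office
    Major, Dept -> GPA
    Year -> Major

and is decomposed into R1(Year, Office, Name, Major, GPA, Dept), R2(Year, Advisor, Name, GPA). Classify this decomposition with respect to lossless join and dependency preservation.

Lossless test: (Year, Name, GPA)⁺ = {Year, Office, Name, Major, GPA}, which is a superkey of neither fragment — lossy.
Dependency preservation: every FD's attributes lie within a single fragment, so each can be enforced locally — preserved.

lossy but dependency-preserving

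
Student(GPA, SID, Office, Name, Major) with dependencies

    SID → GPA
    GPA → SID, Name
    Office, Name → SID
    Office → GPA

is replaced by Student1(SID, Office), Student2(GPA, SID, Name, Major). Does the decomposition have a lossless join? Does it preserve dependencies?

Lossless test: (SID)⁺ = {GPA, SID, Name}, which is a superkey of neither fragment — lossy.
Dependency preservation: Office, Name → SID; Office → GPA are not contained in any single fragment, but the restricted closure of each left-hand side across the fragments still reaches the right-hand side; the remaining FDs each lie inside some fragment. All dependencies are preserved.

lossy but dependency-preserving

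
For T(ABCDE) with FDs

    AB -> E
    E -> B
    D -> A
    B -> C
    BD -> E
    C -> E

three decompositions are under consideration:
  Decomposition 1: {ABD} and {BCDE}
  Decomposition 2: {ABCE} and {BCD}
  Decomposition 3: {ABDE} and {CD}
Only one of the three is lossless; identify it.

Decomposition 1: common = {BD}, closure = {ABCDE} → lossless.
Decomposition 2: common = {BC}, closure = {BCE} → lossy.
Decomposition 3: common = {D}, closure = {AD} → lossy.

Decomposition 1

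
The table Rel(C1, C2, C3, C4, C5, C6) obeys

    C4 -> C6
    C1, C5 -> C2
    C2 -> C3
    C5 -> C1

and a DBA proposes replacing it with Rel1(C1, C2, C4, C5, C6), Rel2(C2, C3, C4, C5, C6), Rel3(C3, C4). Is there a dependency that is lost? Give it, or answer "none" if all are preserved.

C4 → C6 lies within Rel1.
C1, C5 → C2 lies within Rel1.
C2 → C3 lies within Rel2.
C5 → C1 lies within Rel1.
Every dependency is enforceable on the fragments, so the decomposition is dependency-preserving.

none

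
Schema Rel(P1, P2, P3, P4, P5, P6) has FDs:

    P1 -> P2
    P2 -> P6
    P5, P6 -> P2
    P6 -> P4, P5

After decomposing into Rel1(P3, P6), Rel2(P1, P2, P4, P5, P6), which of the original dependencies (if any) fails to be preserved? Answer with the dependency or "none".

none

P1 → P2 lies within Rel2.
P2 → P6 lies within Rel2.
P5, P6 → P2 lies within Rel2.
P6 → P4, P5 lies within Rel2.
Every dependency is enforceable on the fragments, so the decomposition is dependency-preserving.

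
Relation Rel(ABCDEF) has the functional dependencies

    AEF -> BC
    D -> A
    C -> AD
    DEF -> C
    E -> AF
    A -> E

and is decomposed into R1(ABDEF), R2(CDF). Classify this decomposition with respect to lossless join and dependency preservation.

lossless and dependency-preserving

Lossless test: (DF)⁺ = {ABCDEF}, which contains all of one fragment — lossless.
Dependency preservation: AEF → BC; C → AD; DEF → C are not contained in any single fragment, but the restricted closure of each left-hand side across the fragments still reaches the right-hand side; the remaining FDs each lie inside some fragment. All dependencies are preserved.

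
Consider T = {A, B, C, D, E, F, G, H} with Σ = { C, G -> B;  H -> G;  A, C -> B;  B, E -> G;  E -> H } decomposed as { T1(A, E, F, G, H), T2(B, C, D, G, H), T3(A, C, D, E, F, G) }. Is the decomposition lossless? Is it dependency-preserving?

lossless but not dependency-preserving

Lossless test (chase): Rows 2 and 3 agree on C, G; apply C, G→B and equate their B entries. Rows 1 and 3 agree on E; apply E→H and equate their H entries. Row 3 is now all distinguished symbols — the join is lossless.
Dependency preservation: the restricted closure of {A, C} across the fragments never reaches {B}, so A, C → B cannot be enforced without a join — not preserved.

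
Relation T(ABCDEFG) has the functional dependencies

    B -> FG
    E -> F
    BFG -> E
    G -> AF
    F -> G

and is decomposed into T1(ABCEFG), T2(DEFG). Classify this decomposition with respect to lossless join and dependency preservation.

lossy but dependency-preserving

Lossless test: (EFG)⁺ = {AEFG}, which is a superkey of neither fragment — lossy.
Dependency preservation: every FD's attributes lie within a single fragment, so each can be enforced locally — preserved.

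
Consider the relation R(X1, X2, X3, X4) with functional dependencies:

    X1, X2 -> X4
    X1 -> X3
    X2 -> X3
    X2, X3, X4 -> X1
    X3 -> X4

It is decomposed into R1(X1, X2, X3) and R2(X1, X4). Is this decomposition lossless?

Yes

Common attributes: R1 ∩ R2 = {X1}.
Closure of {X1}: X1 → X3 applies, adding X3; X3 → X4 applies, adding X4. So (X1)⁺ = {X1, X3, X4}.
This closure contains every attribute of R2, so R1 ∩ R2 → R2. The join is lossless.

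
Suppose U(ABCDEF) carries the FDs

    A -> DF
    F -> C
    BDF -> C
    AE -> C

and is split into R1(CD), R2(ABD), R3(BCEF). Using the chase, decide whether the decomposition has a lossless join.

Chase test. Columns are ABCDEF; row i has aⱼ where attribute j ∈ Ri, else bᵢⱼ.
Initial tableau (one row per fragment):
  row 1: b11 b12 a3 a4 b15 b16
  row 2: a1 a2 b23 a4 b25 b26
  row 3: b31 a2 a3 b34 a5 a6
No row becomes fully distinguished — the join is lossy.

No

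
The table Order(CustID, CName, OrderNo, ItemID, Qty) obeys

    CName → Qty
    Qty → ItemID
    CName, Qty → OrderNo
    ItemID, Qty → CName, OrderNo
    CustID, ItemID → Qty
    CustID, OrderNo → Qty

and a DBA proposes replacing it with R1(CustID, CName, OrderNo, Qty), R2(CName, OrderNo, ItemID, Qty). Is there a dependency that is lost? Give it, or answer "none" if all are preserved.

CustID, ItemID → Qty

Check CustID, ItemID → Qty: no single fragment contains all of {CustID, ItemID, Qty}, and the restricted closure of {CustID, ItemID} across the fragments never reaches {Qty}.
CName → Qty is preserved.
Qty → ItemID is preserved.
CName, Qty → OrderNo is preserved.
ItemID, Qty → CName, OrderNo is preserved.
CustID, OrderNo → Qty is preserved.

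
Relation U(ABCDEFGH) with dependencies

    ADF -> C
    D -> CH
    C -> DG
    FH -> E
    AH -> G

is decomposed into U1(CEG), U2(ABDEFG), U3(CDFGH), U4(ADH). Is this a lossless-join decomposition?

Yes

Chase test. Columns are ABCDEFGH; row i has aⱼ where attribute j ∈ Ui, else bᵢⱼ.
Initial tableau (one row per fragment):
  row 1: b11 b12 a3 b14 a5 b16 a7 b18
  row 2: a1 a2 b23 a4 a5 a6 a7 b28
  row 3: b31 b32 a3 a4 b35 a6 a7 a8
  row 4: a1 b42 b43 a4 b45 b46 b47 a8
Rows 2 and 3 agree on D; apply D→CH and equate their CH entries.
Rows 2 and 4 agree on D; apply D→CH and equate their CH entries.
Rows 1 and 2 agree on C; apply C→DG and equate their DG entries.
Rows 1 and 4 agree on C; apply C→DG and equate their DG entries.
Rows 2 and 3 agree on FH; apply FH→E and equate their E entries.
Rows 1 and 2 agree on D; apply D→CH and equate their CH entries.
Row 2 is now all distinguished symbols — the join is lossless.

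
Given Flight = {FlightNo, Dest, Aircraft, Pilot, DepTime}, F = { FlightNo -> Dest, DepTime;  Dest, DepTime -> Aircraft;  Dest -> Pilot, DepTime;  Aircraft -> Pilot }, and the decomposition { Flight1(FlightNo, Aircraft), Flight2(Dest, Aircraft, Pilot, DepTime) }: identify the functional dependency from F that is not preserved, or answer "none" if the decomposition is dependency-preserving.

FlightNo -> Dest, DepTime

Check FlightNo → Dest, DepTime: no single fragment contains all of {FlightNo, Dest, DepTime}, and the restricted closure of {FlightNo} across the fragments never reaches {Dest, DepTime}.
Dest, DepTime → Aircraft is preserved.
Dest → Pilot, DepTime is preserved.
Aircraft → Pilot is preserved.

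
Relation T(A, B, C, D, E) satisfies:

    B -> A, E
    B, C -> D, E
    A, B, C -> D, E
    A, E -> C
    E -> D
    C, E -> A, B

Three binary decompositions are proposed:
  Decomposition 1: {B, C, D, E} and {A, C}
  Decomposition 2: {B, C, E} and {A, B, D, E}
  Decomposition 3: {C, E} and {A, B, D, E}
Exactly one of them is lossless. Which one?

Decomposition 1: common = {C}, closure = {C} → lossy.
Decomposition 2: common = {B, E}, closure = {A, B, C, D, E} → lossless.
Decomposition 3: common = {E}, closure = {D, E} → lossy.

Decomposition 2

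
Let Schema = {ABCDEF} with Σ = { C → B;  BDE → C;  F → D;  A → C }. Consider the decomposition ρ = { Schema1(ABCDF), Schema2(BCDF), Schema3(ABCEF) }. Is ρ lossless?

Chase test. Columns are ABCDEF; row i has aⱼ where attribute j ∈ Schemai, else bᵢⱼ.
Initial tableau (one row per fragment):
  row 1: a1 a2 a3 a4 b15 a6
  row 2: b21 a2 a3 a4 b25 a6
  row 3: a1 a2 a3 b34 a5 a6
Rows 1 and 3 agree on F; apply F→D and equate their D entries.
Row 3 is now all distinguished symbols — the join is lossless.

Yes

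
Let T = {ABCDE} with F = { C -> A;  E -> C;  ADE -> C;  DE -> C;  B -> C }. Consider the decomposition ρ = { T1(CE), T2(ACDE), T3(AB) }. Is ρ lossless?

No

Chase test. Columns are ABCDE; row i has aⱼ where attribute j ∈ Ti, else bᵢⱼ.
Initial tableau (one row per fragment):
  row 1: b11 b12 a3 b14 a5
  row 2: a1 b22 a3 a4 a5
  row 3: a1 a2 b33 b34 b35
Rows 1 and 2 agree on C; apply C→A and equate their A entries.
No row becomes fully distinguished — the join is lossy.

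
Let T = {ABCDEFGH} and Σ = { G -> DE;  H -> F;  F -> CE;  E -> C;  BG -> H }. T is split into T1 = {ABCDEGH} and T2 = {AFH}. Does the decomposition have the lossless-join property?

Yes

Common attributes: T1 ∩ T2 = {AH}.
Closure of {AH}: H → F applies, adding F; F → CE applies, adding CE. So (AH)⁺ = {ACEFH}.
This closure contains every attribute of T2, so T1 ∩ T2 → T2. The join is lossless.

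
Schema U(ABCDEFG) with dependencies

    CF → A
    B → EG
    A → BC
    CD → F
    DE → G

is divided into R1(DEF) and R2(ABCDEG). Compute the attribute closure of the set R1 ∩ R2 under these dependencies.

R1 ∩ R2 = {DE}.
DE → G applies, adding G
Closure: {DEG}.

DEG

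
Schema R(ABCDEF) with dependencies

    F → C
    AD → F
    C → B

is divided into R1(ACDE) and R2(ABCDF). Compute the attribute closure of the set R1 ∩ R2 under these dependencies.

R1 ∩ R2 = {ACD}.
AD → F applies, adding F
C → B applies, adding B
Closure: {ABCDF}.

ABCDF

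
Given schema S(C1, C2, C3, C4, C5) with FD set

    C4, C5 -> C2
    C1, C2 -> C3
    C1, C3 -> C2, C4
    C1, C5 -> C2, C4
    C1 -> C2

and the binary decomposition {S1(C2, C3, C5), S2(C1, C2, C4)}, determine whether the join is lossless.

Common attributes: S1 ∩ S2 = {C2}.
No dependency enlarges {C2}, so (C2)⁺ = {C2}.
The closure contains neither all of S1 = {C2, C3, C5} nor all of S2 = {C1, C2, C4}, so the common attributes are not a superkey of either fragment. The join is lossy.

No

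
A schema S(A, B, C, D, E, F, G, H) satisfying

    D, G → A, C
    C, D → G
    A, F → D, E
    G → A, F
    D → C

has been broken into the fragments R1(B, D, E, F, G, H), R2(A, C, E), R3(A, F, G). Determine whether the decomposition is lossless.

No

Chase test. Columns are A, B, C, D, E, F, G, H; row i has aⱼ where attribute j ∈ Ri, else bᵢⱼ.
Initial tableau (one row per fragment):
  row 1: b11 a2 b13 a4 a5 a6 a7 a8
  row 2: a1 b22 a3 b24 a5 b26 b27 b28
  row 3: a1 b32 b33 b34 b35 a6 a7 b38
Rows 1 and 3 agree on G; apply G→A, F and equate their A, F entries.
Rows 1 and 3 agree on A, F; apply A, F→D, E and equate their D, E entries.
Rows 1 and 3 agree on D; apply D→C and equate their C entries.
No row becomes fully distinguished — the join is lossy.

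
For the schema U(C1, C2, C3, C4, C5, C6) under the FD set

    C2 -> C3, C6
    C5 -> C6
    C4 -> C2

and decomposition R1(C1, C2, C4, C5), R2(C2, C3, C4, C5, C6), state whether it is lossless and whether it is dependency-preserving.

Lossless test: (C2, C4, C5)⁺ = {C2, C3, C4, C5, C6}, which contains all of one fragment — lossless.
Dependency preservation: every FD's attributes lie within a single fragment, so each can be enforced locally — preserved.

lossless and dependency-preserving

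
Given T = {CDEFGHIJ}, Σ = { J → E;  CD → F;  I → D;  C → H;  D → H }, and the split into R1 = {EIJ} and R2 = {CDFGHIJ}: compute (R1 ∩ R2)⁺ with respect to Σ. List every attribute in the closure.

DEHIJ

R1 ∩ R2 = {IJ}.
J → E applies, adding E
I → D applies, adding D
D → H applies, adding H
Closure: {DEHIJ}.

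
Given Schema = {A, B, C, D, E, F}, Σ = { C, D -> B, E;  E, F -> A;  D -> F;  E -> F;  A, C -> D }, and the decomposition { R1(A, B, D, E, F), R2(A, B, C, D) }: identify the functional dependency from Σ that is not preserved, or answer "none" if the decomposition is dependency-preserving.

C, D -> B, E

Check C, D → B, E: no single fragment contains all of {B, C, D, E}, and the restricted closure of {C, D} across the fragments never reaches {B, E}.
E, F → A is preserved.
D → F is preserved.
E → F is preserved.
A, C → D is preserved.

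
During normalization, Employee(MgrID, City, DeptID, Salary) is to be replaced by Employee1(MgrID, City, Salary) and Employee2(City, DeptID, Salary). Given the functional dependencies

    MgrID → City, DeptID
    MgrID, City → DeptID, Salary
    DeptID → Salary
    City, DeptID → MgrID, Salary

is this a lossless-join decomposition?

Common attributes: Employee1 ∩ Employee2 = {City, Salary}.
No dependency enlarges {City, Salary}, so (City, Salary)⁺ = {City, Salary}.
The closure contains neither all of Employee1 = {MgrID, City, Salary} nor all of Employee2 = {City, DeptID, Salary}, so the common attributes are not a superkey of either fragment. The join is lossy.

No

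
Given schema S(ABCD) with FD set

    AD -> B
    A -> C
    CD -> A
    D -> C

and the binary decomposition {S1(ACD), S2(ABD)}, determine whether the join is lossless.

Common attributes: S1 ∩ S2 = {AD}.
Closure of {AD}: AD → B applies, adding B; A → C applies, adding C. So (AD)⁺ = {ABCD}.
This closure contains every attribute of S1, so S1 ∩ S2 → S1. The join is lossless.

Yes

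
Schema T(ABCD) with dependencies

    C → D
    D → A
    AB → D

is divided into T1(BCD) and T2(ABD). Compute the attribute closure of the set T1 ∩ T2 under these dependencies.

T1 ∩ T2 = {BD}.
D → A applies, adding A
Closure: {ABD}.

ABD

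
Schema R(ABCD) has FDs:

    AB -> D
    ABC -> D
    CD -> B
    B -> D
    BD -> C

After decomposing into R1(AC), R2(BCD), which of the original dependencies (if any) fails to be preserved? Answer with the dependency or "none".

AB → D: restricted closure across fragments reaches D.
ABC → D: restricted closure across fragments reaches D.
CD → B lies within R2.
B → D lies within R2.
BD → C lies within R2.
Every dependency is enforceable on the fragments, so the decomposition is dependency-preserving.

none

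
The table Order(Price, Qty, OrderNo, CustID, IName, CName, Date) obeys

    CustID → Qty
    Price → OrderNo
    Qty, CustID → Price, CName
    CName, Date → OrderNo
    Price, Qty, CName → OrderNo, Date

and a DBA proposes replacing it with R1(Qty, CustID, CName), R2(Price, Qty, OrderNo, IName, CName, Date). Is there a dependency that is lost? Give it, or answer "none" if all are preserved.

Qty, CustID → Price, CName

Check Qty, CustID → Price, CName: no single fragment contains all of {Price, Qty, CustID, CName}, and the restricted closure of {Qty, CustID} across the fragments never reaches {Price, CName}.
CustID → Qty is preserved.
Price → OrderNo is preserved.
CName, Date → OrderNo is preserved.
Price, Qty, CName → OrderNo, Date is preserved.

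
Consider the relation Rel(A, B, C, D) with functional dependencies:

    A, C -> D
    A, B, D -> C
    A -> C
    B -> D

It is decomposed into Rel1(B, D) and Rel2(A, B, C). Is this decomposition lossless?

Yes

Common attributes: Rel1 ∩ Rel2 = {B}.
Closure of {B}: B → D applies, adding D. So (B)⁺ = {B, D}.
This closure contains every attribute of Rel1, so Rel1 ∩ Rel2 → Rel1. The join is lossless.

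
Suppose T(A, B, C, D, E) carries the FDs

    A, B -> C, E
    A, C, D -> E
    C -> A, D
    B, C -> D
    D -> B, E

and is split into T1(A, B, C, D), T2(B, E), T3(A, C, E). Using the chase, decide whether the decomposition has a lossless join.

Chase test. Columns are A, B, C, D, E; row i has aⱼ where attribute j ∈ Ti, else bᵢⱼ.
Initial tableau (one row per fragment):
  row 1: a1 a2 a3 a4 b15
  row 2: b21 a2 b23 b24 a5
  row 3: a1 b32 a3 b34 a5
Rows 1 and 3 agree on C; apply C→A, D and equate their A, D entries.
Rows 1 and 3 agree on D; apply D→B, E and equate their B, E entries.
Row 1 is now all distinguished symbols — the join is lossless.

Yes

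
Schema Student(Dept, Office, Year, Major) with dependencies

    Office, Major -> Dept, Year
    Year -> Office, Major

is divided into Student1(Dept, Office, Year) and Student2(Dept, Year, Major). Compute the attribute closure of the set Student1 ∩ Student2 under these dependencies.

Dept, Office, Year, Major

Student1 ∩ Student2 = {Dept, Year}.
Year → Office, Major applies, adding Office, Major
Closure: {Dept, Office, Year, Major}.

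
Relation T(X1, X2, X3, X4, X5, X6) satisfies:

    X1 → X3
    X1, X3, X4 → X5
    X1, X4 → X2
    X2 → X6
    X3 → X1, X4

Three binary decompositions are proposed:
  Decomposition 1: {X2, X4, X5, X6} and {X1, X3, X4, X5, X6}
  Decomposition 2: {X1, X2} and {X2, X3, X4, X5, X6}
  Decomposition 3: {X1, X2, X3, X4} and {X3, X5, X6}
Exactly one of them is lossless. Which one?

Decomposition 1: common = {X4, X5, X6}, closure = {X4, X5, X6} → lossy.
Decomposition 2: common = {X2}, closure = {X2, X6} → lossy.
Decomposition 3: common = {X3}, closure = {X1, X2, X3, X4, X5, X6} → lossless.

Decomposition 3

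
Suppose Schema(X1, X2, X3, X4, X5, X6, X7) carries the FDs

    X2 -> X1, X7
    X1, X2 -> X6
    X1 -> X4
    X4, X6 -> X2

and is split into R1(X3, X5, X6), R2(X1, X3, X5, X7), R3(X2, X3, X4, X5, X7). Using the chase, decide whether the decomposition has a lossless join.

Chase test. Columns are X1, X2, X3, X4, X5, X6, X7; row i has aⱼ where attribute j ∈ Ri, else bᵢⱼ.
Initial tableau (one row per fragment):
  row 1: b11 b12 a3 b14 a5 a6 b17
  row 2: a1 b22 a3 b24 a5 b26 a7
  row 3: b31 a2 a3 a4 a5 b36 a7
No row becomes fully distinguished — the join is lossy.

No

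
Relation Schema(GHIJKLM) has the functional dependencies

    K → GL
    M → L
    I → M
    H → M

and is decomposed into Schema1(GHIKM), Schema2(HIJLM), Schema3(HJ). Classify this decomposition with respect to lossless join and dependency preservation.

lossy and not dependency-preserving

Lossless test (chase): Rows 1 and 2 agree on M; apply M→L and equate their L entries. Rows 1 and 3 agree on H; apply H→M and equate their M entries. Rows 1 and 3 agree on M; apply M→L and equate their L entries. No row becomes fully distinguished — the join is lossy.
Dependency preservation: the restricted closure of {K} across the fragments never reaches {GL}, so K → GL cannot be enforced without a join — not preserved.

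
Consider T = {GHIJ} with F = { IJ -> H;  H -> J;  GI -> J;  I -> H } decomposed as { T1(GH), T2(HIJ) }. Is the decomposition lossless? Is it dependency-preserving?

Lossless test: (H)⁺ = {HJ}, which is a superkey of neither fragment — lossy.
Dependency preservation: GI → J is not contained in any single fragment, but the restricted closure of its left-hand side across the fragments still reaches the right-hand side; the remaining FDs each lie inside some fragment. All dependencies are preserved.

lossy but dependency-preserving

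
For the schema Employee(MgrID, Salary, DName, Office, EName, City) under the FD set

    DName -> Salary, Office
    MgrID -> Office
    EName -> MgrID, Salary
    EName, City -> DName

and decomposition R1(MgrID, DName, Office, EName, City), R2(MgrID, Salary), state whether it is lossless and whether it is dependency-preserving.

Lossless test: (MgrID)⁺ = {MgrID, Office}, which is a superkey of neither fragment — lossy.
Dependency preservation: the restricted closure of {DName} across the fragments never reaches {Salary, Office}, so DName → Salary, Office cannot be enforced without a join — not preserved.

lossy and not dependency-preserving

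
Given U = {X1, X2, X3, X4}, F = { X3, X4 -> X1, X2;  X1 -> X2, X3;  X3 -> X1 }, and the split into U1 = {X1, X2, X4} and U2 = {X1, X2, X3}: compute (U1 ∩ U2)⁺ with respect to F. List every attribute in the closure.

X1, X2, X3

U1 ∩ U2 = {X1, X2}.
X1 → X2, X3 applies, adding X3
Closure: {X1, X2, X3}.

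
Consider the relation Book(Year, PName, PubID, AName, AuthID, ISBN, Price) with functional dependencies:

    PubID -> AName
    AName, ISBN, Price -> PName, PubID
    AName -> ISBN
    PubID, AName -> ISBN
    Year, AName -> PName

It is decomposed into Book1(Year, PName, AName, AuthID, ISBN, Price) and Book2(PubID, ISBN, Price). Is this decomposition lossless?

Common attributes: Book1 ∩ Book2 = {ISBN, Price}.
No dependency enlarges {ISBN, Price}, so (ISBN, Price)⁺ = {ISBN, Price}.
The closure contains neither all of Book1 = {Year, PName, AName, AuthID, ISBN, Price} nor all of Book2 = {PubID, ISBN, Price}, so the common attributes are not a superkey of either fragment. The join is lossy.

No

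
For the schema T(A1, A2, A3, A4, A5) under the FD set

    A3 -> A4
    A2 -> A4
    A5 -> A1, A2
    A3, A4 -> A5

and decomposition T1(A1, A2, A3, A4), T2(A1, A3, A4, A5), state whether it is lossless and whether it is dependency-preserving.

Lossless test: (A1, A3, A4)⁺ = {A1, A2, A3, A4, A5}, which contains all of one fragment — lossless.
Dependency preservation: the restricted closure of {A5} across the fragments never reaches {A1, A2}, so A5 → A1, A2 cannot be enforced without a join — not preserved.

lossless but not dependency-preserving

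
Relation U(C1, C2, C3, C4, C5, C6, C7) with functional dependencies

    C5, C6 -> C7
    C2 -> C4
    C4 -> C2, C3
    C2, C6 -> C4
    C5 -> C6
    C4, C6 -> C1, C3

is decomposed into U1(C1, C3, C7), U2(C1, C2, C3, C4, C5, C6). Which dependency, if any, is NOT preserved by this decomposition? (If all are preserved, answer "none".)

C5, C6 -> C7

Check C5, C6 → C7: no single fragment contains all of {C5, C6, C7}, and the restricted closure of {C5, C6} across the fragments never reaches {C7}.
C2 → C4 is preserved.
C4 → C2, C3 is preserved.
C2, C6 → C4 is preserved.
C5 → C6 is preserved.
C4, C6 → C1, C3 is preserved.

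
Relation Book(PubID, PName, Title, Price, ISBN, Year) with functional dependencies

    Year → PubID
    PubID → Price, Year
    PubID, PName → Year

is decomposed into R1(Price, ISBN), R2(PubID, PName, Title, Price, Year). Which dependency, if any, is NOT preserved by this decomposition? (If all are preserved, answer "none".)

Year → PubID lies within R2.
PubID → Price, Year lies within R2.
PubID, PName → Year lies within R2.
Every dependency is enforceable on the fragments, so the decomposition is dependency-preserving.

none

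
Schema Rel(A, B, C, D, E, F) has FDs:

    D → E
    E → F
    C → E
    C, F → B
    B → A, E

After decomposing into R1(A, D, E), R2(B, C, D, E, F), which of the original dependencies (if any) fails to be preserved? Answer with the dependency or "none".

B → A, E

Check B → A, E: no single fragment contains all of {A, B, E}, and the restricted closure of {B} across the fragments never reaches {A, E}.
D → E is preserved.
E → F is preserved.
C → E is preserved.
C, F → B is preserved.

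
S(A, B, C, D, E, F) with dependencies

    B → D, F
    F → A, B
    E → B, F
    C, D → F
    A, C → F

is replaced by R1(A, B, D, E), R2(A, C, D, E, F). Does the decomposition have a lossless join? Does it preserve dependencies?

lossless but not dependency-preserving

Lossless test: (A, D, E)⁺ = {A, B, D, E, F}, which contains all of one fragment — lossless.
Dependency preservation: the restricted closure of {B} across the fragments never reaches {D, F}, so B → D, F cannot be enforced without a join — not preserved.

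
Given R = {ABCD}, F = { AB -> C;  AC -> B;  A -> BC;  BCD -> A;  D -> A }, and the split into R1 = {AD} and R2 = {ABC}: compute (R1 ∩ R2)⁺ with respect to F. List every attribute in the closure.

R1 ∩ R2 = {A}.
A → BC applies, adding BC
Closure: {ABC}.

ABC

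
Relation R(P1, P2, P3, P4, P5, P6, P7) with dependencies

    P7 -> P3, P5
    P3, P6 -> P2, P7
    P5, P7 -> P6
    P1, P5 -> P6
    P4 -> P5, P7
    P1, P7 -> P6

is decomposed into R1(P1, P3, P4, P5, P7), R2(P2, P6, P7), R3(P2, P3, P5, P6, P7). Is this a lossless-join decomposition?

Yes

Chase test. Columns are P1, P2, P3, P4, P5, P6, P7; row i has aⱼ where attribute j ∈ Ri, else bᵢⱼ.
Initial tableau (one row per fragment):
  row 1: a1 b12 a3 a4 a5 b16 a7
  row 2: b21 a2 b23 b24 b25 a6 a7
  row 3: b31 a2 a3 b34 a5 a6 a7
Rows 1 and 2 agree on P7; apply P7→P3, P5 and equate their P3, P5 entries.
Rows 1 and 2 agree on P5, P7; apply P5, P7→P6 and equate their P6 entries.
Rows 1 and 2 agree on P3, P6; apply P3, P6→P2, P7 and equate their P2, P7 entries.
Row 1 is now all distinguished symbols — the join is lossless.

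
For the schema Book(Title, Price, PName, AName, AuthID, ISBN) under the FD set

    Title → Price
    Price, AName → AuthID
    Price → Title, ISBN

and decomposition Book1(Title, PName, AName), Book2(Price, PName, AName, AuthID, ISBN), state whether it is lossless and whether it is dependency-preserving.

lossy and not dependency-preserving

Lossless test: (PName, AName)⁺ = {PName, AName}, which is a superkey of neither fragment — lossy.
Dependency preservation: the restricted closure of {Title} across the fragments never reaches {Price}, so Title → Price cannot be enforced without a join — not preserved.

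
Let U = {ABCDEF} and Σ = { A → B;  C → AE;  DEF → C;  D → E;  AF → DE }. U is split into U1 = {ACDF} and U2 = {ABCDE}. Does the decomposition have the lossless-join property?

Yes

Common attributes: U1 ∩ U2 = {ACD}.
Closure of {ACD}: A → B applies, adding B; C → AE applies, adding E. So (ACD)⁺ = {ABCDE}.
This closure contains every attribute of U2, so U1 ∩ U2 → U2. The join is lossless.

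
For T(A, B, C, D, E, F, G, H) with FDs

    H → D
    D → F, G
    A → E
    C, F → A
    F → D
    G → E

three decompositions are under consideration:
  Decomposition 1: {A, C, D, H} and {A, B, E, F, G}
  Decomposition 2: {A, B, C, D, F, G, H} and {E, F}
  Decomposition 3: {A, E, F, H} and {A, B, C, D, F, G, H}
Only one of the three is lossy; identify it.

Decomposition 1: common = {A}, closure = {A, E} → lossy.
Decomposition 2: common = {F}, closure = {D, E, F, G} → lossless.
Decomposition 3: common = {A, F, H}, closure = {A, D, E, F, G, H} → lossless.

Decomposition 1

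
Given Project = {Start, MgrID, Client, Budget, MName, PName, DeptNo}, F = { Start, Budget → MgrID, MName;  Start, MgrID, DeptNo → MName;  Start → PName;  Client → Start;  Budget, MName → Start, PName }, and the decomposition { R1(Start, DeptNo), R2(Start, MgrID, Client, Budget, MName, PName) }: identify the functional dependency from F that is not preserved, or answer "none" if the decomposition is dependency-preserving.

Check Start, MgrID, DeptNo → MName: no single fragment contains all of {Start, MgrID, MName, DeptNo}, and the restricted closure of {Start, MgrID, DeptNo} across the fragments never reaches {MName}.
Start, Budget → MgrID, MName is preserved.
Start → PName is preserved.
Client → Start is preserved.
Budget, MName → Start, PName is preserved.

Start, MgrID, DeptNo → MName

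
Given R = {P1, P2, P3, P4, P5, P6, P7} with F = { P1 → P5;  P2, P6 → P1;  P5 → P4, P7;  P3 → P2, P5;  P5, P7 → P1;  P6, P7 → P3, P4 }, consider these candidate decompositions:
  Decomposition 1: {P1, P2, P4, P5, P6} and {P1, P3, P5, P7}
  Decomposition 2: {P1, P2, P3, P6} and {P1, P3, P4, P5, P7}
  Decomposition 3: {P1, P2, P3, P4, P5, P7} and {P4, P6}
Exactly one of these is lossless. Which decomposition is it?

Decomposition 1: common = {P1, P5}, closure = {P1, P4, P5, P7} → lossy.
Decomposition 2: common = {P1, P3}, closure = {P1, P2, P3, P4, P5, P7} → lossless.
Decomposition 3: common = {P4}, closure = {P4} → lossy.

Decomposition 2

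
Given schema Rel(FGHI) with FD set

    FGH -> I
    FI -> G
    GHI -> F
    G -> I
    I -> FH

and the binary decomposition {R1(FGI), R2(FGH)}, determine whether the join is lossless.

Common attributes: R1 ∩ R2 = {FG}.
Closure of {FG}: G → I applies, adding I; I → FH applies, adding H. So (FG)⁺ = {FGHI}.
This closure contains every attribute of R1, so R1 ∩ R2 → R1. The join is lossless.

Yes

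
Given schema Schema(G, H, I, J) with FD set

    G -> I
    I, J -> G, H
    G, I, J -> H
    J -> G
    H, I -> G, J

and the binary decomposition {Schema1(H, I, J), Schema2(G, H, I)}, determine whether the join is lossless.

Yes

Common attributes: Schema1 ∩ Schema2 = {H, I}.
Closure of {H, I}: H, I → G, J applies, adding G, J. So (H, I)⁺ = {G, H, I, J}.
This closure contains every attribute of Schema1, so Schema1 ∩ Schema2 → Schema1. The join is lossless.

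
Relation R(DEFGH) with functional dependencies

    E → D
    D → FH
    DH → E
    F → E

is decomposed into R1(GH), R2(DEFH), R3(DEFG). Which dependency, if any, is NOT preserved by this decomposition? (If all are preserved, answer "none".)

E → D lies within R2.
D → FH lies within R2.
DH → E lies within R2.
F → E lies within R2.
Every dependency is enforceable on the fragments, so the decomposition is dependency-preserving.

none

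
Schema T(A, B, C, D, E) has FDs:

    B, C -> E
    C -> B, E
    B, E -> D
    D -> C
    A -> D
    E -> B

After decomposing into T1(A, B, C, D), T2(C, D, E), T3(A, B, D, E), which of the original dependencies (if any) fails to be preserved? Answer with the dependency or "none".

none

B, C → E: restricted closure across fragments reaches E.
C → B, E: restricted closure across fragments reaches B, E.
B, E → D lies within T3.
D → C lies within T1.
A → D lies within T1.
E → B lies within T3.
Every dependency is enforceable on the fragments, so the decomposition is dependency-preserving.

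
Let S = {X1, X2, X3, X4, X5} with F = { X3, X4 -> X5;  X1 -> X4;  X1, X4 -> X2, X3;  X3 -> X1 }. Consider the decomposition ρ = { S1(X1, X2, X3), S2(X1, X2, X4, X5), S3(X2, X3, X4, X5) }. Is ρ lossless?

Chase test. Columns are X1, X2, X3, X4, X5; row i has aⱼ where attribute j ∈ Si, else bᵢⱼ.
Initial tableau (one row per fragment):
  row 1: a1 a2 a3 b14 b15
  row 2: a1 a2 b23 a4 a5
  row 3: b31 a2 a3 a4 a5
Rows 1 and 2 agree on X1; apply X1→X4 and equate their X4 entries.
Rows 1 and 2 agree on X1, X4; apply X1, X4→X2, X3 and equate their X2, X3 entries.
Rows 1 and 3 agree on X3; apply X3→X1 and equate their X1 entries.
Rows 1 and 2 agree on X3, X4; apply X3, X4→X5 and equate their X5 entries.
Row 1 is now all distinguished symbols — the join is lossless.

Yes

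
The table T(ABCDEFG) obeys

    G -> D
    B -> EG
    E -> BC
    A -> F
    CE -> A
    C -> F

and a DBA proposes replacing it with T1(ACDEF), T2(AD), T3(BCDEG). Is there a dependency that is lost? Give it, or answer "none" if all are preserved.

none

G → D lies within T3.
B → EG lies within T3.
E → BC lies within T3.
A → F lies within T1.
CE → A lies within T1.
C → F lies within T1.
Every dependency is enforceable on the fragments, so the decomposition is dependency-preserving.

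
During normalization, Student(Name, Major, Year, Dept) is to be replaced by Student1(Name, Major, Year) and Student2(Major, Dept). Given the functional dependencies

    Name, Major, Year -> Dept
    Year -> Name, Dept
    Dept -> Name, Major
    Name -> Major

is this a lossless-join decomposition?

Common attributes: Student1 ∩ Student2 = {Major}.
No dependency enlarges {Major}, so (Major)⁺ = {Major}.
The closure contains neither all of Student1 = {Name, Major, Year} nor all of Student2 = {Major, Dept}, so the common attributes are not a superkey of either fragment. The join is lossy.

No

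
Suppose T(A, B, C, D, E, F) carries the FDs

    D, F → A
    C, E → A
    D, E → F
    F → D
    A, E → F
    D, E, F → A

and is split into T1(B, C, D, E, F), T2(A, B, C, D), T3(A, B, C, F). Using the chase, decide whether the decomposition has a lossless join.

Yes

Chase test. Columns are A, B, C, D, E, F; row i has aⱼ where attribute j ∈ Ti, else bᵢⱼ.
Initial tableau (one row per fragment):
  row 1: b11 a2 a3 a4 a5 a6
  row 2: a1 a2 a3 a4 b25 b26
  row 3: a1 a2 a3 b34 b35 a6
Rows 1 and 3 agree on F; apply F→D and equate their D entries.
Rows 1 and 3 agree on D, F; apply D, F→A and equate their A entries.
Row 1 is now all distinguished symbols — the join is lossless.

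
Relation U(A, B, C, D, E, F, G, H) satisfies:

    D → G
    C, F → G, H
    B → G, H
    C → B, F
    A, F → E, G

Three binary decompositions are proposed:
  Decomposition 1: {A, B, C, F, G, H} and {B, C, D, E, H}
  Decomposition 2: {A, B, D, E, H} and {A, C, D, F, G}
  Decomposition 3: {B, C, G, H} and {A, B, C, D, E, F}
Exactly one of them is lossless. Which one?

Decomposition 3

Decomposition 1: common = {B, C, H}, closure = {B, C, F, G, H} → lossy.
Decomposition 2: common = {A, D}, closure = {A, D, G} → lossy.
Decomposition 3: common = {B, C}, closure = {B, C, F, G, H} → lossless.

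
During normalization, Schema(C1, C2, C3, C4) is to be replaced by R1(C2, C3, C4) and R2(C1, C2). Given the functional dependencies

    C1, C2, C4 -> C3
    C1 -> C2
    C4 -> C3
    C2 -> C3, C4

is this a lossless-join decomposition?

Yes

Common attributes: R1 ∩ R2 = {C2}.
Closure of {C2}: C2 → C3, C4 applies, adding C3, C4. So (C2)⁺ = {C2, C3, C4}.
This closure contains every attribute of R1, so R1 ∩ R2 → R1. The join is lossless.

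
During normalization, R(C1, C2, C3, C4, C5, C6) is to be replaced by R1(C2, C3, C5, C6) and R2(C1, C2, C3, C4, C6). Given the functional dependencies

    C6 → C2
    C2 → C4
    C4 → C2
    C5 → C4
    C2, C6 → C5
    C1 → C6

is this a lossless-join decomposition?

Yes

Common attributes: R1 ∩ R2 = {C2, C3, C6}.
Closure of {C2, C3, C6}: C2 → C4 applies, adding C4; C2, C6 → C5 applies, adding C5. So (C2, C3, C6)⁺ = {C2, C3, C4, C5, C6}.
This closure contains every attribute of R1, so R1 ∩ R2 → R1. The join is lossless.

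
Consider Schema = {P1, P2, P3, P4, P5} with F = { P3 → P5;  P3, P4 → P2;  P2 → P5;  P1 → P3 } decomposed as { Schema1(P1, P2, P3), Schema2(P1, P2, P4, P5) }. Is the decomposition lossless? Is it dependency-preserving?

lossless but not dependency-preserving

Lossless test: (P1, P2)⁺ = {P1, P2, P3, P5}, which contains all of one fragment — lossless.
Dependency preservation: the restricted closure of {P3} across the fragments never reaches {P5}, so P3 → P5 cannot be enforced without a join — not preserved.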